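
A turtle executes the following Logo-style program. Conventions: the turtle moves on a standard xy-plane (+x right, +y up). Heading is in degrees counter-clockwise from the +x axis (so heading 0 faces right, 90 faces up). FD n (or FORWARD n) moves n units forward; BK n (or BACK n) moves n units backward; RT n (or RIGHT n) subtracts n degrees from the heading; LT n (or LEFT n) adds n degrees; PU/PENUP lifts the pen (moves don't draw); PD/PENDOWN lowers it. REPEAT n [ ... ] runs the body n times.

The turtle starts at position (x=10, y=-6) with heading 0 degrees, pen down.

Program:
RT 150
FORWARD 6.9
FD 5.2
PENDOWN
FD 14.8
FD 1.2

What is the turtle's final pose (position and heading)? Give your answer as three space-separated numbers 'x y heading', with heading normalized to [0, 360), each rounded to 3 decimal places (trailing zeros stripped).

Executing turtle program step by step:
Start: pos=(10,-6), heading=0, pen down
RT 150: heading 0 -> 210
FD 6.9: (10,-6) -> (4.024,-9.45) [heading=210, draw]
FD 5.2: (4.024,-9.45) -> (-0.479,-12.05) [heading=210, draw]
PD: pen down
FD 14.8: (-0.479,-12.05) -> (-13.296,-19.45) [heading=210, draw]
FD 1.2: (-13.296,-19.45) -> (-14.335,-20.05) [heading=210, draw]
Final: pos=(-14.335,-20.05), heading=210, 4 segment(s) drawn

Answer: -14.335 -20.05 210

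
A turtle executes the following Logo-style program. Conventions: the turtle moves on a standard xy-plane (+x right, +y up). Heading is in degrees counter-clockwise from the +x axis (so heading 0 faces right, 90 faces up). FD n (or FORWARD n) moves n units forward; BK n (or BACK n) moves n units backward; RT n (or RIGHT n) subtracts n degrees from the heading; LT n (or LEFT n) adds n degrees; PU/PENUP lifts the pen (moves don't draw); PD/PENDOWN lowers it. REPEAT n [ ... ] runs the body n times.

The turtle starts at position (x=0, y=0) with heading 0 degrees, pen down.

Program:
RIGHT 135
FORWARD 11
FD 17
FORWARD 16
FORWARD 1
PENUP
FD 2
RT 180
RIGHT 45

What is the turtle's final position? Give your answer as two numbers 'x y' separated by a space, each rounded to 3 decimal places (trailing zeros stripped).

Executing turtle program step by step:
Start: pos=(0,0), heading=0, pen down
RT 135: heading 0 -> 225
FD 11: (0,0) -> (-7.778,-7.778) [heading=225, draw]
FD 17: (-7.778,-7.778) -> (-19.799,-19.799) [heading=225, draw]
FD 16: (-19.799,-19.799) -> (-31.113,-31.113) [heading=225, draw]
FD 1: (-31.113,-31.113) -> (-31.82,-31.82) [heading=225, draw]
PU: pen up
FD 2: (-31.82,-31.82) -> (-33.234,-33.234) [heading=225, move]
RT 180: heading 225 -> 45
RT 45: heading 45 -> 0
Final: pos=(-33.234,-33.234), heading=0, 4 segment(s) drawn

Answer: -33.234 -33.234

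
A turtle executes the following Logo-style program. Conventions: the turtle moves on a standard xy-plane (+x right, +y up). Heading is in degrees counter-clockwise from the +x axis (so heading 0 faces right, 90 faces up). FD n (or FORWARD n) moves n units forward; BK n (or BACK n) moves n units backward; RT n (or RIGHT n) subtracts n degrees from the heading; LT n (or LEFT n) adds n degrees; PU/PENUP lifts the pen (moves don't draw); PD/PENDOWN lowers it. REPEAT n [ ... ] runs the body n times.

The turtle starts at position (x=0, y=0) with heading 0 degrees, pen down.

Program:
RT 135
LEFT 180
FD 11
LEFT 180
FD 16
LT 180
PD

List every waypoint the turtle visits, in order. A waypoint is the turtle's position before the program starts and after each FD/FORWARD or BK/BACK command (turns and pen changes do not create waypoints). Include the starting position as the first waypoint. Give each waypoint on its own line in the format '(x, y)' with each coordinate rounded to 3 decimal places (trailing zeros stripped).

Executing turtle program step by step:
Start: pos=(0,0), heading=0, pen down
RT 135: heading 0 -> 225
LT 180: heading 225 -> 45
FD 11: (0,0) -> (7.778,7.778) [heading=45, draw]
LT 180: heading 45 -> 225
FD 16: (7.778,7.778) -> (-3.536,-3.536) [heading=225, draw]
LT 180: heading 225 -> 45
PD: pen down
Final: pos=(-3.536,-3.536), heading=45, 2 segment(s) drawn
Waypoints (3 total):
(0, 0)
(7.778, 7.778)
(-3.536, -3.536)

Answer: (0, 0)
(7.778, 7.778)
(-3.536, -3.536)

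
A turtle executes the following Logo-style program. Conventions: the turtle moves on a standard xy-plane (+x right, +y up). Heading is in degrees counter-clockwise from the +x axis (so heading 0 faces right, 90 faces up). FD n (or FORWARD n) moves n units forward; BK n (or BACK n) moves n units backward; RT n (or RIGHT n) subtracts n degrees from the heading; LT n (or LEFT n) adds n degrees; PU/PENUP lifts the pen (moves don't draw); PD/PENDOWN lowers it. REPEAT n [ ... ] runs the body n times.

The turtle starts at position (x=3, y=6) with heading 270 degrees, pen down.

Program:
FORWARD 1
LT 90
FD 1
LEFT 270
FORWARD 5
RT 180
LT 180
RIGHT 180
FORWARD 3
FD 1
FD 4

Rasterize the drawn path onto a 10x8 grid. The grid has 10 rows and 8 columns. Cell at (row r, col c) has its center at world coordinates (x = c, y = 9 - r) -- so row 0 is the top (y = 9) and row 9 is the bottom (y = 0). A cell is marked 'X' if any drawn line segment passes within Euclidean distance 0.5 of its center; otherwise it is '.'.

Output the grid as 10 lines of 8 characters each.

Segment 0: (3,6) -> (3,5)
Segment 1: (3,5) -> (4,5)
Segment 2: (4,5) -> (4,0)
Segment 3: (4,0) -> (4,3)
Segment 4: (4,3) -> (4,4)
Segment 5: (4,4) -> (4,8)

Answer: ........
....X...
....X...
...XX...
...XX...
....X...
....X...
....X...
....X...
....X...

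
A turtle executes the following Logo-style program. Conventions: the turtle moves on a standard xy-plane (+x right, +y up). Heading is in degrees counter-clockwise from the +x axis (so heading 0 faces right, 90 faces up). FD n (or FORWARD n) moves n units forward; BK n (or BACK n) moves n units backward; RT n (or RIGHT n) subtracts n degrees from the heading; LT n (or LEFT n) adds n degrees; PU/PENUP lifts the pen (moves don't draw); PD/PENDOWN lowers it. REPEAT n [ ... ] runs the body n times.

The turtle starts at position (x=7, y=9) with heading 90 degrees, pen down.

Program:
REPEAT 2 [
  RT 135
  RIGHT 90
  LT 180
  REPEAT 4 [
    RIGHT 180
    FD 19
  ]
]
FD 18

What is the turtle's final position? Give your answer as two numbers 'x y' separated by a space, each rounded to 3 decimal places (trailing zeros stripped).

Executing turtle program step by step:
Start: pos=(7,9), heading=90, pen down
REPEAT 2 [
  -- iteration 1/2 --
  RT 135: heading 90 -> 315
  RT 90: heading 315 -> 225
  LT 180: heading 225 -> 45
  REPEAT 4 [
    -- iteration 1/4 --
    RT 180: heading 45 -> 225
    FD 19: (7,9) -> (-6.435,-4.435) [heading=225, draw]
    -- iteration 2/4 --
    RT 180: heading 225 -> 45
    FD 19: (-6.435,-4.435) -> (7,9) [heading=45, draw]
    -- iteration 3/4 --
    RT 180: heading 45 -> 225
    FD 19: (7,9) -> (-6.435,-4.435) [heading=225, draw]
    -- iteration 4/4 --
    RT 180: heading 225 -> 45
    FD 19: (-6.435,-4.435) -> (7,9) [heading=45, draw]
  ]
  -- iteration 2/2 --
  RT 135: heading 45 -> 270
  RT 90: heading 270 -> 180
  LT 180: heading 180 -> 0
  REPEAT 4 [
    -- iteration 1/4 --
    RT 180: heading 0 -> 180
    FD 19: (7,9) -> (-12,9) [heading=180, draw]
    -- iteration 2/4 --
    RT 180: heading 180 -> 0
    FD 19: (-12,9) -> (7,9) [heading=0, draw]
    -- iteration 3/4 --
    RT 180: heading 0 -> 180
    FD 19: (7,9) -> (-12,9) [heading=180, draw]
    -- iteration 4/4 --
    RT 180: heading 180 -> 0
    FD 19: (-12,9) -> (7,9) [heading=0, draw]
  ]
]
FD 18: (7,9) -> (25,9) [heading=0, draw]
Final: pos=(25,9), heading=0, 9 segment(s) drawn

Answer: 25 9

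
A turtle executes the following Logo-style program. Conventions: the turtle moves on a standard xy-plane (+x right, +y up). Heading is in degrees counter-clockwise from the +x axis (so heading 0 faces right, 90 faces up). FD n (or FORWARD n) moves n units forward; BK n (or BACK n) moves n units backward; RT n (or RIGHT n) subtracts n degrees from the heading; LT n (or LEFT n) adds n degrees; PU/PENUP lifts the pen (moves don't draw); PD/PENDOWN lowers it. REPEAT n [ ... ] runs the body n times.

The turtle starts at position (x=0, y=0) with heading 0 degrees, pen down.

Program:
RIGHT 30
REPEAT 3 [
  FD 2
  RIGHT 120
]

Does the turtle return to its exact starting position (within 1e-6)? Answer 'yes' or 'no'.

Executing turtle program step by step:
Start: pos=(0,0), heading=0, pen down
RT 30: heading 0 -> 330
REPEAT 3 [
  -- iteration 1/3 --
  FD 2: (0,0) -> (1.732,-1) [heading=330, draw]
  RT 120: heading 330 -> 210
  -- iteration 2/3 --
  FD 2: (1.732,-1) -> (0,-2) [heading=210, draw]
  RT 120: heading 210 -> 90
  -- iteration 3/3 --
  FD 2: (0,-2) -> (0,0) [heading=90, draw]
  RT 120: heading 90 -> 330
]
Final: pos=(0,0), heading=330, 3 segment(s) drawn

Start position: (0, 0)
Final position: (0, 0)
Distance = 0; < 1e-6 -> CLOSED

Answer: yes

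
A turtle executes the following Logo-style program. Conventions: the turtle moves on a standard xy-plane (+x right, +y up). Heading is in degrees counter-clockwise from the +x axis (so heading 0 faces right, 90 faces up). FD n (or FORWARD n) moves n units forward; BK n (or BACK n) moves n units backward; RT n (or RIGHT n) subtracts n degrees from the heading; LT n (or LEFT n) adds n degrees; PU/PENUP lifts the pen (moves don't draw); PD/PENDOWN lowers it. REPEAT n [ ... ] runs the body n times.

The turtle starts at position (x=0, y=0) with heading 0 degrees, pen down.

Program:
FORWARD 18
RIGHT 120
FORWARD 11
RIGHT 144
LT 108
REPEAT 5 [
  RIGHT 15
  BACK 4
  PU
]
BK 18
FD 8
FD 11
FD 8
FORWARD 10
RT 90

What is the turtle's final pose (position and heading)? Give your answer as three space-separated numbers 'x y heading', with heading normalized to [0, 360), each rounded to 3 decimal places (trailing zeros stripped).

Answer: 17.959 -1.446 39

Derivation:
Executing turtle program step by step:
Start: pos=(0,0), heading=0, pen down
FD 18: (0,0) -> (18,0) [heading=0, draw]
RT 120: heading 0 -> 240
FD 11: (18,0) -> (12.5,-9.526) [heading=240, draw]
RT 144: heading 240 -> 96
LT 108: heading 96 -> 204
REPEAT 5 [
  -- iteration 1/5 --
  RT 15: heading 204 -> 189
  BK 4: (12.5,-9.526) -> (16.451,-8.901) [heading=189, draw]
  PU: pen up
  -- iteration 2/5 --
  RT 15: heading 189 -> 174
  BK 4: (16.451,-8.901) -> (20.429,-9.319) [heading=174, move]
  PU: pen up
  -- iteration 3/5 --
  RT 15: heading 174 -> 159
  BK 4: (20.429,-9.319) -> (24.163,-10.752) [heading=159, move]
  PU: pen up
  -- iteration 4/5 --
  RT 15: heading 159 -> 144
  BK 4: (24.163,-10.752) -> (27.399,-13.103) [heading=144, move]
  PU: pen up
  -- iteration 5/5 --
  RT 15: heading 144 -> 129
  BK 4: (27.399,-13.103) -> (29.917,-16.212) [heading=129, move]
  PU: pen up
]
BK 18: (29.917,-16.212) -> (41.244,-30.2) [heading=129, move]
FD 8: (41.244,-30.2) -> (36.21,-23.983) [heading=129, move]
FD 11: (36.21,-23.983) -> (29.287,-15.435) [heading=129, move]
FD 8: (29.287,-15.435) -> (24.253,-9.218) [heading=129, move]
FD 10: (24.253,-9.218) -> (17.959,-1.446) [heading=129, move]
RT 90: heading 129 -> 39
Final: pos=(17.959,-1.446), heading=39, 3 segment(s) drawn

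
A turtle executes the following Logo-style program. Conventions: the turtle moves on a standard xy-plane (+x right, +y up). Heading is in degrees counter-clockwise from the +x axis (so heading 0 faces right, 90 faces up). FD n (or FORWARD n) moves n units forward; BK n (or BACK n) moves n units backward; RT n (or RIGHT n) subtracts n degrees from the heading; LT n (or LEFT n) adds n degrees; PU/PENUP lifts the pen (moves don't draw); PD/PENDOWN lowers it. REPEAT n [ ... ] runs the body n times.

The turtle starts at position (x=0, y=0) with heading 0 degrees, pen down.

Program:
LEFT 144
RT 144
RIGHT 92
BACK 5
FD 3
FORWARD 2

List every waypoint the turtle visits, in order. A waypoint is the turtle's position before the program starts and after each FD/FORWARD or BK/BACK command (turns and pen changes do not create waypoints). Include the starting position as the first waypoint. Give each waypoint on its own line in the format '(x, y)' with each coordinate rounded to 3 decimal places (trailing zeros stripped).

Executing turtle program step by step:
Start: pos=(0,0), heading=0, pen down
LT 144: heading 0 -> 144
RT 144: heading 144 -> 0
RT 92: heading 0 -> 268
BK 5: (0,0) -> (0.174,4.997) [heading=268, draw]
FD 3: (0.174,4.997) -> (0.07,1.999) [heading=268, draw]
FD 2: (0.07,1.999) -> (0,0) [heading=268, draw]
Final: pos=(0,0), heading=268, 3 segment(s) drawn
Waypoints (4 total):
(0, 0)
(0.174, 4.997)
(0.07, 1.999)
(0, 0)

Answer: (0, 0)
(0.174, 4.997)
(0.07, 1.999)
(0, 0)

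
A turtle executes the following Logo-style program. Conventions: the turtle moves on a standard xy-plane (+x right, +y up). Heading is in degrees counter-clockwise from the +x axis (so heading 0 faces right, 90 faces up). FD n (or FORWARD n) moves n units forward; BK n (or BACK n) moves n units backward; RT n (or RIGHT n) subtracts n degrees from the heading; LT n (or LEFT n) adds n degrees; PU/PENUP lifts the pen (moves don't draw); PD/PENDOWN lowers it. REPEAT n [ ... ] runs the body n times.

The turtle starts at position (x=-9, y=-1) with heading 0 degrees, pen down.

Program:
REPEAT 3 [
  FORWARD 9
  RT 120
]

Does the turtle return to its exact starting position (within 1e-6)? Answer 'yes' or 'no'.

Answer: yes

Derivation:
Executing turtle program step by step:
Start: pos=(-9,-1), heading=0, pen down
REPEAT 3 [
  -- iteration 1/3 --
  FD 9: (-9,-1) -> (0,-1) [heading=0, draw]
  RT 120: heading 0 -> 240
  -- iteration 2/3 --
  FD 9: (0,-1) -> (-4.5,-8.794) [heading=240, draw]
  RT 120: heading 240 -> 120
  -- iteration 3/3 --
  FD 9: (-4.5,-8.794) -> (-9,-1) [heading=120, draw]
  RT 120: heading 120 -> 0
]
Final: pos=(-9,-1), heading=0, 3 segment(s) drawn

Start position: (-9, -1)
Final position: (-9, -1)
Distance = 0; < 1e-6 -> CLOSED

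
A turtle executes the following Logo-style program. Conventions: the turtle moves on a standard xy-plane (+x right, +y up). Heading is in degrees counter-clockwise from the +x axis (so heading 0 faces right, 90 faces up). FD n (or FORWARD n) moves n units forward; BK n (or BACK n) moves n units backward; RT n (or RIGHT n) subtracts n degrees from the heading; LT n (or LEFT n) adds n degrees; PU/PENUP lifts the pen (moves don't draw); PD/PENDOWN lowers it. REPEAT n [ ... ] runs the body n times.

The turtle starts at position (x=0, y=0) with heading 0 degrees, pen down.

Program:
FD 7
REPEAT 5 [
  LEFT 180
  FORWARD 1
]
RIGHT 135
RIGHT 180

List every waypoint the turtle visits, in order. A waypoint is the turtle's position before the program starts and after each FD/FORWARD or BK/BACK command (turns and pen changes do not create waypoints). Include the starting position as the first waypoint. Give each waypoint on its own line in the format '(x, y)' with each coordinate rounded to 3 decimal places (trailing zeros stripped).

Answer: (0, 0)
(7, 0)
(6, 0)
(7, 0)
(6, 0)
(7, 0)
(6, 0)

Derivation:
Executing turtle program step by step:
Start: pos=(0,0), heading=0, pen down
FD 7: (0,0) -> (7,0) [heading=0, draw]
REPEAT 5 [
  -- iteration 1/5 --
  LT 180: heading 0 -> 180
  FD 1: (7,0) -> (6,0) [heading=180, draw]
  -- iteration 2/5 --
  LT 180: heading 180 -> 0
  FD 1: (6,0) -> (7,0) [heading=0, draw]
  -- iteration 3/5 --
  LT 180: heading 0 -> 180
  FD 1: (7,0) -> (6,0) [heading=180, draw]
  -- iteration 4/5 --
  LT 180: heading 180 -> 0
  FD 1: (6,0) -> (7,0) [heading=0, draw]
  -- iteration 5/5 --
  LT 180: heading 0 -> 180
  FD 1: (7,0) -> (6,0) [heading=180, draw]
]
RT 135: heading 180 -> 45
RT 180: heading 45 -> 225
Final: pos=(6,0), heading=225, 6 segment(s) drawn
Waypoints (7 total):
(0, 0)
(7, 0)
(6, 0)
(7, 0)
(6, 0)
(7, 0)
(6, 0)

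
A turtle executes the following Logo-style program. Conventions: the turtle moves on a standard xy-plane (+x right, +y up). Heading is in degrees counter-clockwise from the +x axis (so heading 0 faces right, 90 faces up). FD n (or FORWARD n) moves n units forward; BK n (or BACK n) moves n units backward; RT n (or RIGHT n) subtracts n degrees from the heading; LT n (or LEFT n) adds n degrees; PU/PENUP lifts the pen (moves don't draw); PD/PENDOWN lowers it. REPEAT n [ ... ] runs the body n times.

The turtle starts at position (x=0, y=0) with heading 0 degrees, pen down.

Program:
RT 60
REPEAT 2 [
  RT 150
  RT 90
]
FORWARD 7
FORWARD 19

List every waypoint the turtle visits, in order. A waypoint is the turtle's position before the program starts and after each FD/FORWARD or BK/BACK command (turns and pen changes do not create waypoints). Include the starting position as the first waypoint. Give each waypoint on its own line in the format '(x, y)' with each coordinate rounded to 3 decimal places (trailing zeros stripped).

Answer: (0, 0)
(-7, 0)
(-26, 0)

Derivation:
Executing turtle program step by step:
Start: pos=(0,0), heading=0, pen down
RT 60: heading 0 -> 300
REPEAT 2 [
  -- iteration 1/2 --
  RT 150: heading 300 -> 150
  RT 90: heading 150 -> 60
  -- iteration 2/2 --
  RT 150: heading 60 -> 270
  RT 90: heading 270 -> 180
]
FD 7: (0,0) -> (-7,0) [heading=180, draw]
FD 19: (-7,0) -> (-26,0) [heading=180, draw]
Final: pos=(-26,0), heading=180, 2 segment(s) drawn
Waypoints (3 total):
(0, 0)
(-7, 0)
(-26, 0)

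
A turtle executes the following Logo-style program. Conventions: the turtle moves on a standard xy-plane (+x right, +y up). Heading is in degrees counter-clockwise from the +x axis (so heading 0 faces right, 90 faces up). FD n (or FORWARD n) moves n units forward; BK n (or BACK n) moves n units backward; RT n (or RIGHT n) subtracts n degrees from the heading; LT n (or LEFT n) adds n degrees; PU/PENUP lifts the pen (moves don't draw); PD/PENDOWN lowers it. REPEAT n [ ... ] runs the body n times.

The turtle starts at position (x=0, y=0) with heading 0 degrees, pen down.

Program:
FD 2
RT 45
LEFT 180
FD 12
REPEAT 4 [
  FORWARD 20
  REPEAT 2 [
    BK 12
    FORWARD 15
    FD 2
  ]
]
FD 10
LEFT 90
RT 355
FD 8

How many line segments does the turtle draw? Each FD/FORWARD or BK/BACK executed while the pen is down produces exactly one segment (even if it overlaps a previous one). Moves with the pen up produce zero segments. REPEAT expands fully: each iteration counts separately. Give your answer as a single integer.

Executing turtle program step by step:
Start: pos=(0,0), heading=0, pen down
FD 2: (0,0) -> (2,0) [heading=0, draw]
RT 45: heading 0 -> 315
LT 180: heading 315 -> 135
FD 12: (2,0) -> (-6.485,8.485) [heading=135, draw]
REPEAT 4 [
  -- iteration 1/4 --
  FD 20: (-6.485,8.485) -> (-20.627,22.627) [heading=135, draw]
  REPEAT 2 [
    -- iteration 1/2 --
    BK 12: (-20.627,22.627) -> (-12.142,14.142) [heading=135, draw]
    FD 15: (-12.142,14.142) -> (-22.749,24.749) [heading=135, draw]
    FD 2: (-22.749,24.749) -> (-24.163,26.163) [heading=135, draw]
    -- iteration 2/2 --
    BK 12: (-24.163,26.163) -> (-15.678,17.678) [heading=135, draw]
    FD 15: (-15.678,17.678) -> (-26.284,28.284) [heading=135, draw]
    FD 2: (-26.284,28.284) -> (-27.698,29.698) [heading=135, draw]
  ]
  -- iteration 2/4 --
  FD 20: (-27.698,29.698) -> (-41.841,43.841) [heading=135, draw]
  REPEAT 2 [
    -- iteration 1/2 --
    BK 12: (-41.841,43.841) -> (-33.355,35.355) [heading=135, draw]
    FD 15: (-33.355,35.355) -> (-43.962,45.962) [heading=135, draw]
    FD 2: (-43.962,45.962) -> (-45.376,47.376) [heading=135, draw]
    -- iteration 2/2 --
    BK 12: (-45.376,47.376) -> (-36.891,38.891) [heading=135, draw]
    FD 15: (-36.891,38.891) -> (-47.497,49.497) [heading=135, draw]
    FD 2: (-47.497,49.497) -> (-48.912,50.912) [heading=135, draw]
  ]
  -- iteration 3/4 --
  FD 20: (-48.912,50.912) -> (-63.054,65.054) [heading=135, draw]
  REPEAT 2 [
    -- iteration 1/2 --
    BK 12: (-63.054,65.054) -> (-54.569,56.569) [heading=135, draw]
    FD 15: (-54.569,56.569) -> (-65.175,67.175) [heading=135, draw]
    FD 2: (-65.175,67.175) -> (-66.589,68.589) [heading=135, draw]
    -- iteration 2/2 --
    BK 12: (-66.589,68.589) -> (-58.104,60.104) [heading=135, draw]
    FD 15: (-58.104,60.104) -> (-68.711,70.711) [heading=135, draw]
    FD 2: (-68.711,70.711) -> (-70.125,72.125) [heading=135, draw]
  ]
  -- iteration 4/4 --
  FD 20: (-70.125,72.125) -> (-84.267,86.267) [heading=135, draw]
  REPEAT 2 [
    -- iteration 1/2 --
    BK 12: (-84.267,86.267) -> (-75.782,77.782) [heading=135, draw]
    FD 15: (-75.782,77.782) -> (-86.388,88.388) [heading=135, draw]
    FD 2: (-86.388,88.388) -> (-87.803,89.803) [heading=135, draw]
    -- iteration 2/2 --
    BK 12: (-87.803,89.803) -> (-79.317,81.317) [heading=135, draw]
    FD 15: (-79.317,81.317) -> (-89.924,91.924) [heading=135, draw]
    FD 2: (-89.924,91.924) -> (-91.338,93.338) [heading=135, draw]
  ]
]
FD 10: (-91.338,93.338) -> (-98.409,100.409) [heading=135, draw]
LT 90: heading 135 -> 225
RT 355: heading 225 -> 230
FD 8: (-98.409,100.409) -> (-103.551,94.281) [heading=230, draw]
Final: pos=(-103.551,94.281), heading=230, 32 segment(s) drawn
Segments drawn: 32

Answer: 32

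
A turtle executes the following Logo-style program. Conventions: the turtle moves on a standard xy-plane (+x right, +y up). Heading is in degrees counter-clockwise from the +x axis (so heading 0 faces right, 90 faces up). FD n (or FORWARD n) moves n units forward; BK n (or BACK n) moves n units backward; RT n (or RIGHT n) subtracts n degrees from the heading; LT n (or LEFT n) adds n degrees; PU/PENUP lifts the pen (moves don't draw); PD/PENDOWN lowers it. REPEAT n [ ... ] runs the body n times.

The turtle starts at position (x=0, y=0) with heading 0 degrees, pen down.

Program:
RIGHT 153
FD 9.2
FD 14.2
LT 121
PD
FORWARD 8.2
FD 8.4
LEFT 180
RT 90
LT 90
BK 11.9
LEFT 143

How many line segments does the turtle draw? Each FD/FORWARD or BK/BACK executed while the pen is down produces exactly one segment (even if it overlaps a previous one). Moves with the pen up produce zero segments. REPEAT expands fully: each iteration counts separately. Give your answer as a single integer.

Executing turtle program step by step:
Start: pos=(0,0), heading=0, pen down
RT 153: heading 0 -> 207
FD 9.2: (0,0) -> (-8.197,-4.177) [heading=207, draw]
FD 14.2: (-8.197,-4.177) -> (-20.85,-10.623) [heading=207, draw]
LT 121: heading 207 -> 328
PD: pen down
FD 8.2: (-20.85,-10.623) -> (-13.896,-14.969) [heading=328, draw]
FD 8.4: (-13.896,-14.969) -> (-6.772,-19.42) [heading=328, draw]
LT 180: heading 328 -> 148
RT 90: heading 148 -> 58
LT 90: heading 58 -> 148
BK 11.9: (-6.772,-19.42) -> (3.32,-25.726) [heading=148, draw]
LT 143: heading 148 -> 291
Final: pos=(3.32,-25.726), heading=291, 5 segment(s) drawn
Segments drawn: 5

Answer: 5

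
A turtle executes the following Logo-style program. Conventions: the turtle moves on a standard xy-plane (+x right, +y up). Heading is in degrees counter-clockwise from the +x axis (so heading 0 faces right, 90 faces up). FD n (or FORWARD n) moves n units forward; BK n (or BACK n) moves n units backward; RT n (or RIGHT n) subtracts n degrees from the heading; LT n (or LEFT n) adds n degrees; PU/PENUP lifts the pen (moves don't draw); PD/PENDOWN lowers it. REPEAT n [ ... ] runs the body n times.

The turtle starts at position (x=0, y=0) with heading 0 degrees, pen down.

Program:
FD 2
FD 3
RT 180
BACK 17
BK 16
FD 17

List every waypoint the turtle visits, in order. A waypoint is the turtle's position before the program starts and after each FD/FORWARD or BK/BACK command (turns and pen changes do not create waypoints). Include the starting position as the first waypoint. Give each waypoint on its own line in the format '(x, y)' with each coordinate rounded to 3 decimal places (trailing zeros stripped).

Executing turtle program step by step:
Start: pos=(0,0), heading=0, pen down
FD 2: (0,0) -> (2,0) [heading=0, draw]
FD 3: (2,0) -> (5,0) [heading=0, draw]
RT 180: heading 0 -> 180
BK 17: (5,0) -> (22,0) [heading=180, draw]
BK 16: (22,0) -> (38,0) [heading=180, draw]
FD 17: (38,0) -> (21,0) [heading=180, draw]
Final: pos=(21,0), heading=180, 5 segment(s) drawn
Waypoints (6 total):
(0, 0)
(2, 0)
(5, 0)
(22, 0)
(38, 0)
(21, 0)

Answer: (0, 0)
(2, 0)
(5, 0)
(22, 0)
(38, 0)
(21, 0)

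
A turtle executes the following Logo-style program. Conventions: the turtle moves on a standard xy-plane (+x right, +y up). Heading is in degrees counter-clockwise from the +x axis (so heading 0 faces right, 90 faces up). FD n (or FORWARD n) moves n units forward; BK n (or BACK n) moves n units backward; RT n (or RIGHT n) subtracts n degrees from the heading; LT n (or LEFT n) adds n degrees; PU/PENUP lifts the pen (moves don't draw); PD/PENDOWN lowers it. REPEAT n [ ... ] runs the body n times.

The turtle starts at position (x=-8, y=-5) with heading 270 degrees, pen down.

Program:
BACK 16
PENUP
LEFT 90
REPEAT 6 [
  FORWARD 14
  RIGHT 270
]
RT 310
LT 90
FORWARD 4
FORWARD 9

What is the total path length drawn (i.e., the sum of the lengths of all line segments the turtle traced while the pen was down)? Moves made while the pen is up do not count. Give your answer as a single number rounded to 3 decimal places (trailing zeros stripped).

Executing turtle program step by step:
Start: pos=(-8,-5), heading=270, pen down
BK 16: (-8,-5) -> (-8,11) [heading=270, draw]
PU: pen up
LT 90: heading 270 -> 0
REPEAT 6 [
  -- iteration 1/6 --
  FD 14: (-8,11) -> (6,11) [heading=0, move]
  RT 270: heading 0 -> 90
  -- iteration 2/6 --
  FD 14: (6,11) -> (6,25) [heading=90, move]
  RT 270: heading 90 -> 180
  -- iteration 3/6 --
  FD 14: (6,25) -> (-8,25) [heading=180, move]
  RT 270: heading 180 -> 270
  -- iteration 4/6 --
  FD 14: (-8,25) -> (-8,11) [heading=270, move]
  RT 270: heading 270 -> 0
  -- iteration 5/6 --
  FD 14: (-8,11) -> (6,11) [heading=0, move]
  RT 270: heading 0 -> 90
  -- iteration 6/6 --
  FD 14: (6,11) -> (6,25) [heading=90, move]
  RT 270: heading 90 -> 180
]
RT 310: heading 180 -> 230
LT 90: heading 230 -> 320
FD 4: (6,25) -> (9.064,22.429) [heading=320, move]
FD 9: (9.064,22.429) -> (15.959,16.644) [heading=320, move]
Final: pos=(15.959,16.644), heading=320, 1 segment(s) drawn

Segment lengths:
  seg 1: (-8,-5) -> (-8,11), length = 16
Total = 16

Answer: 16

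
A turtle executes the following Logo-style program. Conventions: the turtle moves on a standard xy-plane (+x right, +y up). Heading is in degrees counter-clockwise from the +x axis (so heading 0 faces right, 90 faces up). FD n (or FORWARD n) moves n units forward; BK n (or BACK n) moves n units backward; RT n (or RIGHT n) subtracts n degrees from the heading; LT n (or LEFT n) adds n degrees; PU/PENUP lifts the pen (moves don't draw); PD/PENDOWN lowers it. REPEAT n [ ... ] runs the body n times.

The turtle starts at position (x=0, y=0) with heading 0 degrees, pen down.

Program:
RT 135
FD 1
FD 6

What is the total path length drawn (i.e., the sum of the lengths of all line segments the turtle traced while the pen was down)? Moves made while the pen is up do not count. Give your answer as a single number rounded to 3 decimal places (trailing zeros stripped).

Executing turtle program step by step:
Start: pos=(0,0), heading=0, pen down
RT 135: heading 0 -> 225
FD 1: (0,0) -> (-0.707,-0.707) [heading=225, draw]
FD 6: (-0.707,-0.707) -> (-4.95,-4.95) [heading=225, draw]
Final: pos=(-4.95,-4.95), heading=225, 2 segment(s) drawn

Segment lengths:
  seg 1: (0,0) -> (-0.707,-0.707), length = 1
  seg 2: (-0.707,-0.707) -> (-4.95,-4.95), length = 6
Total = 7

Answer: 7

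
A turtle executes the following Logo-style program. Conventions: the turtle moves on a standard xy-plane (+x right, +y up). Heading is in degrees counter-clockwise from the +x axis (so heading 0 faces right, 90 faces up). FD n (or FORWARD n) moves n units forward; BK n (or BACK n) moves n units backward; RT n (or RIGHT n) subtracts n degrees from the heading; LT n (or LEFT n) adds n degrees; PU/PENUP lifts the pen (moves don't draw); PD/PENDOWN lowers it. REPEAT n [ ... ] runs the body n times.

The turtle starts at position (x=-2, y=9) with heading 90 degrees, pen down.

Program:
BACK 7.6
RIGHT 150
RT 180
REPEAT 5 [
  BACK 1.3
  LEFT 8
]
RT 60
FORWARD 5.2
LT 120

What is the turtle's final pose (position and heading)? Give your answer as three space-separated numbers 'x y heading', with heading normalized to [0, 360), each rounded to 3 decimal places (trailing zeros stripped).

Executing turtle program step by step:
Start: pos=(-2,9), heading=90, pen down
BK 7.6: (-2,9) -> (-2,1.4) [heading=90, draw]
RT 150: heading 90 -> 300
RT 180: heading 300 -> 120
REPEAT 5 [
  -- iteration 1/5 --
  BK 1.3: (-2,1.4) -> (-1.35,0.274) [heading=120, draw]
  LT 8: heading 120 -> 128
  -- iteration 2/5 --
  BK 1.3: (-1.35,0.274) -> (-0.55,-0.75) [heading=128, draw]
  LT 8: heading 128 -> 136
  -- iteration 3/5 --
  BK 1.3: (-0.55,-0.75) -> (0.386,-1.653) [heading=136, draw]
  LT 8: heading 136 -> 144
  -- iteration 4/5 --
  BK 1.3: (0.386,-1.653) -> (1.437,-2.417) [heading=144, draw]
  LT 8: heading 144 -> 152
  -- iteration 5/5 --
  BK 1.3: (1.437,-2.417) -> (2.585,-3.028) [heading=152, draw]
  LT 8: heading 152 -> 160
]
RT 60: heading 160 -> 100
FD 5.2: (2.585,-3.028) -> (1.682,2.093) [heading=100, draw]
LT 120: heading 100 -> 220
Final: pos=(1.682,2.093), heading=220, 7 segment(s) drawn

Answer: 1.682 2.093 220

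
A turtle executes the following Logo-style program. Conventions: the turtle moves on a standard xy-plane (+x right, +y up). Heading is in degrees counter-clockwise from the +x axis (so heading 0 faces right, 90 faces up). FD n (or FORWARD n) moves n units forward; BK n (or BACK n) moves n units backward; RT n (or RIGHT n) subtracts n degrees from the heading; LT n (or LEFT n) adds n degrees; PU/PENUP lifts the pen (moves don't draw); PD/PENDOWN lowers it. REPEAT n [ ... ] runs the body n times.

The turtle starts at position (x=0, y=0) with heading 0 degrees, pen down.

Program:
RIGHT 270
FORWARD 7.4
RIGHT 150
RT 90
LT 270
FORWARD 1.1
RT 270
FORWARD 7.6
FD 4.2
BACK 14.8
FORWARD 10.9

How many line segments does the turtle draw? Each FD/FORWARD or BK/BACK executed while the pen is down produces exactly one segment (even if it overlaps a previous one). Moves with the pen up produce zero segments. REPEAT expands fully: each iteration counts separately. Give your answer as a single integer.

Executing turtle program step by step:
Start: pos=(0,0), heading=0, pen down
RT 270: heading 0 -> 90
FD 7.4: (0,0) -> (0,7.4) [heading=90, draw]
RT 150: heading 90 -> 300
RT 90: heading 300 -> 210
LT 270: heading 210 -> 120
FD 1.1: (0,7.4) -> (-0.55,8.353) [heading=120, draw]
RT 270: heading 120 -> 210
FD 7.6: (-0.55,8.353) -> (-7.132,4.553) [heading=210, draw]
FD 4.2: (-7.132,4.553) -> (-10.769,2.453) [heading=210, draw]
BK 14.8: (-10.769,2.453) -> (2.048,9.853) [heading=210, draw]
FD 10.9: (2.048,9.853) -> (-7.392,4.403) [heading=210, draw]
Final: pos=(-7.392,4.403), heading=210, 6 segment(s) drawn
Segments drawn: 6

Answer: 6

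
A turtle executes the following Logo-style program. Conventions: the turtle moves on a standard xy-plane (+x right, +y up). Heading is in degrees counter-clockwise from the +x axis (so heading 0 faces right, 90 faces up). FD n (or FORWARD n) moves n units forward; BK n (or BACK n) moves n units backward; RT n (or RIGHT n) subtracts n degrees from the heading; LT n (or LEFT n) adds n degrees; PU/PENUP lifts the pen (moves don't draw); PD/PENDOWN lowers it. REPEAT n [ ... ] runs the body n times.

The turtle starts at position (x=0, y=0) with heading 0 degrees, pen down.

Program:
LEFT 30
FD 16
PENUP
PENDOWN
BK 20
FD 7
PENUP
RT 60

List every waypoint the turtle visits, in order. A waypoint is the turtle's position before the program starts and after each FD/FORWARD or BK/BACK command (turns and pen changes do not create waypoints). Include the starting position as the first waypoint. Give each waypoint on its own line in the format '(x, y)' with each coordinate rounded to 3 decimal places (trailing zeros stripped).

Executing turtle program step by step:
Start: pos=(0,0), heading=0, pen down
LT 30: heading 0 -> 30
FD 16: (0,0) -> (13.856,8) [heading=30, draw]
PU: pen up
PD: pen down
BK 20: (13.856,8) -> (-3.464,-2) [heading=30, draw]
FD 7: (-3.464,-2) -> (2.598,1.5) [heading=30, draw]
PU: pen up
RT 60: heading 30 -> 330
Final: pos=(2.598,1.5), heading=330, 3 segment(s) drawn
Waypoints (4 total):
(0, 0)
(13.856, 8)
(-3.464, -2)
(2.598, 1.5)

Answer: (0, 0)
(13.856, 8)
(-3.464, -2)
(2.598, 1.5)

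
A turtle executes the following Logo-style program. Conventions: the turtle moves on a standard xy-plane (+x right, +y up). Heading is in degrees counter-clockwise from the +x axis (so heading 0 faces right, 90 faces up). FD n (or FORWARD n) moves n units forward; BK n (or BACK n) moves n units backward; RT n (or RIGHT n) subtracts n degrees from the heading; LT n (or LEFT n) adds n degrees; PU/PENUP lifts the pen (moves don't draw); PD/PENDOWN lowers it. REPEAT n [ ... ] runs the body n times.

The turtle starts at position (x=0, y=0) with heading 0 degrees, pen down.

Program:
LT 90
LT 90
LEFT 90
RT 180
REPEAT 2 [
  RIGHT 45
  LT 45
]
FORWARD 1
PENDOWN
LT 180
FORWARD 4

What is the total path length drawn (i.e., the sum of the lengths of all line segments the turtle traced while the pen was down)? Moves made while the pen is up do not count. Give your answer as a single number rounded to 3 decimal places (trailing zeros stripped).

Executing turtle program step by step:
Start: pos=(0,0), heading=0, pen down
LT 90: heading 0 -> 90
LT 90: heading 90 -> 180
LT 90: heading 180 -> 270
RT 180: heading 270 -> 90
REPEAT 2 [
  -- iteration 1/2 --
  RT 45: heading 90 -> 45
  LT 45: heading 45 -> 90
  -- iteration 2/2 --
  RT 45: heading 90 -> 45
  LT 45: heading 45 -> 90
]
FD 1: (0,0) -> (0,1) [heading=90, draw]
PD: pen down
LT 180: heading 90 -> 270
FD 4: (0,1) -> (0,-3) [heading=270, draw]
Final: pos=(0,-3), heading=270, 2 segment(s) drawn

Segment lengths:
  seg 1: (0,0) -> (0,1), length = 1
  seg 2: (0,1) -> (0,-3), length = 4
Total = 5

Answer: 5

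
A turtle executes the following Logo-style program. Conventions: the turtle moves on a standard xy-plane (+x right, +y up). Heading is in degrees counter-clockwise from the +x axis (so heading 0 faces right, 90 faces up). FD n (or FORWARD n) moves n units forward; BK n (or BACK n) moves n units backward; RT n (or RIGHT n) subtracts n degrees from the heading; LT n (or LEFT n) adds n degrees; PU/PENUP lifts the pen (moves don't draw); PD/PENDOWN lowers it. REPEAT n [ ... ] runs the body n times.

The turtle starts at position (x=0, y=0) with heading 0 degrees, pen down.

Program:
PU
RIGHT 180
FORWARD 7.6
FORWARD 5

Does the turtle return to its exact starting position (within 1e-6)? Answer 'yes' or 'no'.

Executing turtle program step by step:
Start: pos=(0,0), heading=0, pen down
PU: pen up
RT 180: heading 0 -> 180
FD 7.6: (0,0) -> (-7.6,0) [heading=180, move]
FD 5: (-7.6,0) -> (-12.6,0) [heading=180, move]
Final: pos=(-12.6,0), heading=180, 0 segment(s) drawn

Start position: (0, 0)
Final position: (-12.6, 0)
Distance = 12.6; >= 1e-6 -> NOT closed

Answer: no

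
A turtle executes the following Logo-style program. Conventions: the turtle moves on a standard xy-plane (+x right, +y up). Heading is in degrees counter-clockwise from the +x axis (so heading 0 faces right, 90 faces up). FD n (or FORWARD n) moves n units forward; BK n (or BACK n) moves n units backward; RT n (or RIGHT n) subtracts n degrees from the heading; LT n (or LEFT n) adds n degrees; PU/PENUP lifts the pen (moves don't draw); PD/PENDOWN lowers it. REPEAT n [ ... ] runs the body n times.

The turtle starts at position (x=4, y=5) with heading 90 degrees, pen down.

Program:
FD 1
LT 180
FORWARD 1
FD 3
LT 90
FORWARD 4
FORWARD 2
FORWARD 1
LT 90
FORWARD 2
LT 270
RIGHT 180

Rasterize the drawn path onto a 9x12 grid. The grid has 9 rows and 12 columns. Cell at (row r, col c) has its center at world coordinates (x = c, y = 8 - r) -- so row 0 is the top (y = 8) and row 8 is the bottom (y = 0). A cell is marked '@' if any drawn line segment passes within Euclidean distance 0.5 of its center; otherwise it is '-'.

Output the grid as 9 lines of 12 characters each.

Answer: ------------
------------
----@-------
----@-------
----@------@
----@------@
----@@@@@@@@
------------
------------

Derivation:
Segment 0: (4,5) -> (4,6)
Segment 1: (4,6) -> (4,5)
Segment 2: (4,5) -> (4,2)
Segment 3: (4,2) -> (8,2)
Segment 4: (8,2) -> (10,2)
Segment 5: (10,2) -> (11,2)
Segment 6: (11,2) -> (11,4)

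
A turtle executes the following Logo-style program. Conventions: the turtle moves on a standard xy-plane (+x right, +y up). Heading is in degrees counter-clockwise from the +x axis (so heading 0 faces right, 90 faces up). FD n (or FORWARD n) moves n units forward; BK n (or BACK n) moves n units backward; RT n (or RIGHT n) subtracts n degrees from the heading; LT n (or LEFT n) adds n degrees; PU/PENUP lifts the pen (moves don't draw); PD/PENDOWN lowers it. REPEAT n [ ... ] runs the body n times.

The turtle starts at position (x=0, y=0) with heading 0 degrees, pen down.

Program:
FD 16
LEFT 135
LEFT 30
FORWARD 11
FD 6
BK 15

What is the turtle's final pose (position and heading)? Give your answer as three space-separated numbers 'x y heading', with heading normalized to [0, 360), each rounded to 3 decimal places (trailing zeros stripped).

Executing turtle program step by step:
Start: pos=(0,0), heading=0, pen down
FD 16: (0,0) -> (16,0) [heading=0, draw]
LT 135: heading 0 -> 135
LT 30: heading 135 -> 165
FD 11: (16,0) -> (5.375,2.847) [heading=165, draw]
FD 6: (5.375,2.847) -> (-0.421,4.4) [heading=165, draw]
BK 15: (-0.421,4.4) -> (14.068,0.518) [heading=165, draw]
Final: pos=(14.068,0.518), heading=165, 4 segment(s) drawn

Answer: 14.068 0.518 165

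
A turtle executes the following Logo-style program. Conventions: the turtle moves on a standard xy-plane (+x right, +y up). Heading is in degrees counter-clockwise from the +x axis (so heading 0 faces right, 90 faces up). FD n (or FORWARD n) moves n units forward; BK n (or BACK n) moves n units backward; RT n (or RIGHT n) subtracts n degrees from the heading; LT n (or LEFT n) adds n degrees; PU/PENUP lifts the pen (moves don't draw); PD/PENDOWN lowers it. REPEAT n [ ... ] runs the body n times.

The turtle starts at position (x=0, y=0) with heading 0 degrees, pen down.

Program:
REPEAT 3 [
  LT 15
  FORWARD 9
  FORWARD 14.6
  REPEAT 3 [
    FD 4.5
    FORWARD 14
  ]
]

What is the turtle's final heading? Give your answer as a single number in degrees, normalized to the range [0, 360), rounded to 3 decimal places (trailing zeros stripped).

Executing turtle program step by step:
Start: pos=(0,0), heading=0, pen down
REPEAT 3 [
  -- iteration 1/3 --
  LT 15: heading 0 -> 15
  FD 9: (0,0) -> (8.693,2.329) [heading=15, draw]
  FD 14.6: (8.693,2.329) -> (22.796,6.108) [heading=15, draw]
  REPEAT 3 [
    -- iteration 1/3 --
    FD 4.5: (22.796,6.108) -> (27.143,7.273) [heading=15, draw]
    FD 14: (27.143,7.273) -> (40.665,10.896) [heading=15, draw]
    -- iteration 2/3 --
    FD 4.5: (40.665,10.896) -> (45.012,12.061) [heading=15, draw]
    FD 14: (45.012,12.061) -> (58.535,15.684) [heading=15, draw]
    -- iteration 3/3 --
    FD 4.5: (58.535,15.684) -> (62.882,16.849) [heading=15, draw]
    FD 14: (62.882,16.849) -> (76.405,20.473) [heading=15, draw]
  ]
  -- iteration 2/3 --
  LT 15: heading 15 -> 30
  FD 9: (76.405,20.473) -> (84.199,24.973) [heading=30, draw]
  FD 14.6: (84.199,24.973) -> (96.843,32.273) [heading=30, draw]
  REPEAT 3 [
    -- iteration 1/3 --
    FD 4.5: (96.843,32.273) -> (100.74,34.523) [heading=30, draw]
    FD 14: (100.74,34.523) -> (112.864,41.523) [heading=30, draw]
    -- iteration 2/3 --
    FD 4.5: (112.864,41.523) -> (116.762,43.773) [heading=30, draw]
    FD 14: (116.762,43.773) -> (128.886,50.773) [heading=30, draw]
    -- iteration 3/3 --
    FD 4.5: (128.886,50.773) -> (132.783,53.023) [heading=30, draw]
    FD 14: (132.783,53.023) -> (144.907,60.023) [heading=30, draw]
  ]
  -- iteration 3/3 --
  LT 15: heading 30 -> 45
  FD 9: (144.907,60.023) -> (151.271,66.387) [heading=45, draw]
  FD 14.6: (151.271,66.387) -> (161.595,76.71) [heading=45, draw]
  REPEAT 3 [
    -- iteration 1/3 --
    FD 4.5: (161.595,76.71) -> (164.777,79.892) [heading=45, draw]
    FD 14: (164.777,79.892) -> (174.677,89.792) [heading=45, draw]
    -- iteration 2/3 --
    FD 4.5: (174.677,89.792) -> (177.859,92.974) [heading=45, draw]
    FD 14: (177.859,92.974) -> (187.758,102.873) [heading=45, draw]
    -- iteration 3/3 --
    FD 4.5: (187.758,102.873) -> (190.94,106.055) [heading=45, draw]
    FD 14: (190.94,106.055) -> (200.839,115.955) [heading=45, draw]
  ]
]
Final: pos=(200.839,115.955), heading=45, 24 segment(s) drawn

Answer: 45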